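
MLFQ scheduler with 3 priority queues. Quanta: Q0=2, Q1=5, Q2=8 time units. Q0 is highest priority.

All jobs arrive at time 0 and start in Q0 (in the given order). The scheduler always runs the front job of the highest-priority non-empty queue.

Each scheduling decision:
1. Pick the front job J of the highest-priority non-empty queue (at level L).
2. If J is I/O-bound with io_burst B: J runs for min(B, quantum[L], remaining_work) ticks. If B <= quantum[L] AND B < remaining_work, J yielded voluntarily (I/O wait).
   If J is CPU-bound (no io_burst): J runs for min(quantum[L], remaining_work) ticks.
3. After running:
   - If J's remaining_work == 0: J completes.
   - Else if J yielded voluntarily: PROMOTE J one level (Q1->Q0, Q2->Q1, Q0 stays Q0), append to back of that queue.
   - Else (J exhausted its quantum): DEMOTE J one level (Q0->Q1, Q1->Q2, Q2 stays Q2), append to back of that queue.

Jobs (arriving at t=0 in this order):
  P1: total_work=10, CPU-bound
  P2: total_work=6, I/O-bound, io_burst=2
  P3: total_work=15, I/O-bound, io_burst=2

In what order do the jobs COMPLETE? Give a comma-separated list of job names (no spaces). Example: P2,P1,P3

t=0-2: P1@Q0 runs 2, rem=8, quantum used, demote→Q1. Q0=[P2,P3] Q1=[P1] Q2=[]
t=2-4: P2@Q0 runs 2, rem=4, I/O yield, promote→Q0. Q0=[P3,P2] Q1=[P1] Q2=[]
t=4-6: P3@Q0 runs 2, rem=13, I/O yield, promote→Q0. Q0=[P2,P3] Q1=[P1] Q2=[]
t=6-8: P2@Q0 runs 2, rem=2, I/O yield, promote→Q0. Q0=[P3,P2] Q1=[P1] Q2=[]
t=8-10: P3@Q0 runs 2, rem=11, I/O yield, promote→Q0. Q0=[P2,P3] Q1=[P1] Q2=[]
t=10-12: P2@Q0 runs 2, rem=0, completes. Q0=[P3] Q1=[P1] Q2=[]
t=12-14: P3@Q0 runs 2, rem=9, I/O yield, promote→Q0. Q0=[P3] Q1=[P1] Q2=[]
t=14-16: P3@Q0 runs 2, rem=7, I/O yield, promote→Q0. Q0=[P3] Q1=[P1] Q2=[]
t=16-18: P3@Q0 runs 2, rem=5, I/O yield, promote→Q0. Q0=[P3] Q1=[P1] Q2=[]
t=18-20: P3@Q0 runs 2, rem=3, I/O yield, promote→Q0. Q0=[P3] Q1=[P1] Q2=[]
t=20-22: P3@Q0 runs 2, rem=1, I/O yield, promote→Q0. Q0=[P3] Q1=[P1] Q2=[]
t=22-23: P3@Q0 runs 1, rem=0, completes. Q0=[] Q1=[P1] Q2=[]
t=23-28: P1@Q1 runs 5, rem=3, quantum used, demote→Q2. Q0=[] Q1=[] Q2=[P1]
t=28-31: P1@Q2 runs 3, rem=0, completes. Q0=[] Q1=[] Q2=[]

Answer: P2,P3,P1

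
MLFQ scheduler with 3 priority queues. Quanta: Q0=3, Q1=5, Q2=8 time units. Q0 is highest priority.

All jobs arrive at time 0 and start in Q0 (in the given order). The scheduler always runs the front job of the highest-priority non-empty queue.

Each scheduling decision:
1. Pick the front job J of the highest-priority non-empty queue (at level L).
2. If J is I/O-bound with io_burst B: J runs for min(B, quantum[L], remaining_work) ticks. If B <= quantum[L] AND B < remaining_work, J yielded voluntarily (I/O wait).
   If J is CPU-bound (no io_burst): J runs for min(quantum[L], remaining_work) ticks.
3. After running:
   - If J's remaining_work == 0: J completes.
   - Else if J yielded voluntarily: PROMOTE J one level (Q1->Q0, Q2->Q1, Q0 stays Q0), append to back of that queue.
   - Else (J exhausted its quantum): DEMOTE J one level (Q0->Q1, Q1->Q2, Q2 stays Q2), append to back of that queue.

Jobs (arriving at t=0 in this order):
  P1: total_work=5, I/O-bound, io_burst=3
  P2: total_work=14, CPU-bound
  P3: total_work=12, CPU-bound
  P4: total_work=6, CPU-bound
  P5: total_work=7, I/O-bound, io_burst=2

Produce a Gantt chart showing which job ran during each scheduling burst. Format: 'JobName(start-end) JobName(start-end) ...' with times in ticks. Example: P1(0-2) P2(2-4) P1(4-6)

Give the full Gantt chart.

t=0-3: P1@Q0 runs 3, rem=2, I/O yield, promote→Q0. Q0=[P2,P3,P4,P5,P1] Q1=[] Q2=[]
t=3-6: P2@Q0 runs 3, rem=11, quantum used, demote→Q1. Q0=[P3,P4,P5,P1] Q1=[P2] Q2=[]
t=6-9: P3@Q0 runs 3, rem=9, quantum used, demote→Q1. Q0=[P4,P5,P1] Q1=[P2,P3] Q2=[]
t=9-12: P4@Q0 runs 3, rem=3, quantum used, demote→Q1. Q0=[P5,P1] Q1=[P2,P3,P4] Q2=[]
t=12-14: P5@Q0 runs 2, rem=5, I/O yield, promote→Q0. Q0=[P1,P5] Q1=[P2,P3,P4] Q2=[]
t=14-16: P1@Q0 runs 2, rem=0, completes. Q0=[P5] Q1=[P2,P3,P4] Q2=[]
t=16-18: P5@Q0 runs 2, rem=3, I/O yield, promote→Q0. Q0=[P5] Q1=[P2,P3,P4] Q2=[]
t=18-20: P5@Q0 runs 2, rem=1, I/O yield, promote→Q0. Q0=[P5] Q1=[P2,P3,P4] Q2=[]
t=20-21: P5@Q0 runs 1, rem=0, completes. Q0=[] Q1=[P2,P3,P4] Q2=[]
t=21-26: P2@Q1 runs 5, rem=6, quantum used, demote→Q2. Q0=[] Q1=[P3,P4] Q2=[P2]
t=26-31: P3@Q1 runs 5, rem=4, quantum used, demote→Q2. Q0=[] Q1=[P4] Q2=[P2,P3]
t=31-34: P4@Q1 runs 3, rem=0, completes. Q0=[] Q1=[] Q2=[P2,P3]
t=34-40: P2@Q2 runs 6, rem=0, completes. Q0=[] Q1=[] Q2=[P3]
t=40-44: P3@Q2 runs 4, rem=0, completes. Q0=[] Q1=[] Q2=[]

Answer: P1(0-3) P2(3-6) P3(6-9) P4(9-12) P5(12-14) P1(14-16) P5(16-18) P5(18-20) P5(20-21) P2(21-26) P3(26-31) P4(31-34) P2(34-40) P3(40-44)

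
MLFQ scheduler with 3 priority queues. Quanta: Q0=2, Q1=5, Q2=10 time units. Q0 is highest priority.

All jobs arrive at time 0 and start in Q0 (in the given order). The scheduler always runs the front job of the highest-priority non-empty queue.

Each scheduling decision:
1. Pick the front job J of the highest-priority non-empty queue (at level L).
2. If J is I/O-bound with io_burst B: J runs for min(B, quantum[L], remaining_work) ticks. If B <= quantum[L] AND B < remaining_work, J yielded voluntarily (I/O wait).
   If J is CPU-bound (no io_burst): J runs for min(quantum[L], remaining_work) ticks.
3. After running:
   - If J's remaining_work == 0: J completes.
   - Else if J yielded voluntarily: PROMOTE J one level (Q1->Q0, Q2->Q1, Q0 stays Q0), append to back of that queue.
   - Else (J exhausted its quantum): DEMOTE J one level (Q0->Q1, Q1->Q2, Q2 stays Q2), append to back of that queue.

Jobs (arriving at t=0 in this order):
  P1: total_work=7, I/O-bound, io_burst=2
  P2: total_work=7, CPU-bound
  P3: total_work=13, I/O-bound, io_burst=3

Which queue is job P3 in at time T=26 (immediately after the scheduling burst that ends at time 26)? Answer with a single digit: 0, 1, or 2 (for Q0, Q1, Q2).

t=0-2: P1@Q0 runs 2, rem=5, I/O yield, promote→Q0. Q0=[P2,P3,P1] Q1=[] Q2=[]
t=2-4: P2@Q0 runs 2, rem=5, quantum used, demote→Q1. Q0=[P3,P1] Q1=[P2] Q2=[]
t=4-6: P3@Q0 runs 2, rem=11, quantum used, demote→Q1. Q0=[P1] Q1=[P2,P3] Q2=[]
t=6-8: P1@Q0 runs 2, rem=3, I/O yield, promote→Q0. Q0=[P1] Q1=[P2,P3] Q2=[]
t=8-10: P1@Q0 runs 2, rem=1, I/O yield, promote→Q0. Q0=[P1] Q1=[P2,P3] Q2=[]
t=10-11: P1@Q0 runs 1, rem=0, completes. Q0=[] Q1=[P2,P3] Q2=[]
t=11-16: P2@Q1 runs 5, rem=0, completes. Q0=[] Q1=[P3] Q2=[]
t=16-19: P3@Q1 runs 3, rem=8, I/O yield, promote→Q0. Q0=[P3] Q1=[] Q2=[]
t=19-21: P3@Q0 runs 2, rem=6, quantum used, demote→Q1. Q0=[] Q1=[P3] Q2=[]
t=21-24: P3@Q1 runs 3, rem=3, I/O yield, promote→Q0. Q0=[P3] Q1=[] Q2=[]
t=24-26: P3@Q0 runs 2, rem=1, quantum used, demote→Q1. Q0=[] Q1=[P3] Q2=[]
t=26-27: P3@Q1 runs 1, rem=0, completes. Q0=[] Q1=[] Q2=[]

Answer: 1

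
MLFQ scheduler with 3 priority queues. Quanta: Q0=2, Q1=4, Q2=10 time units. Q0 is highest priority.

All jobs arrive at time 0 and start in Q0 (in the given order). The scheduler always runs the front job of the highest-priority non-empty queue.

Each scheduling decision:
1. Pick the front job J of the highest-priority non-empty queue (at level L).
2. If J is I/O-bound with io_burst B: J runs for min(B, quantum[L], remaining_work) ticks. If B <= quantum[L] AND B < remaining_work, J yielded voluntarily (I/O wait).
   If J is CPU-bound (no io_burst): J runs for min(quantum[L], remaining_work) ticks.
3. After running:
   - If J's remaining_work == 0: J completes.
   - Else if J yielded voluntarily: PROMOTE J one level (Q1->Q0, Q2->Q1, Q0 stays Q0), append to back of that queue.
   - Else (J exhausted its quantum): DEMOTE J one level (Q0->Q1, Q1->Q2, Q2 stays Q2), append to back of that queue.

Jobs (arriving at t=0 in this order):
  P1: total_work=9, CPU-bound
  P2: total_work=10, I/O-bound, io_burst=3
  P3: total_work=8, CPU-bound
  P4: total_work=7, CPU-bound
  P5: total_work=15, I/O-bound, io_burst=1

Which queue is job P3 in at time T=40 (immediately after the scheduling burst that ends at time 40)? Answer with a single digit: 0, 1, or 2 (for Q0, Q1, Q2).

t=0-2: P1@Q0 runs 2, rem=7, quantum used, demote→Q1. Q0=[P2,P3,P4,P5] Q1=[P1] Q2=[]
t=2-4: P2@Q0 runs 2, rem=8, quantum used, demote→Q1. Q0=[P3,P4,P5] Q1=[P1,P2] Q2=[]
t=4-6: P3@Q0 runs 2, rem=6, quantum used, demote→Q1. Q0=[P4,P5] Q1=[P1,P2,P3] Q2=[]
t=6-8: P4@Q0 runs 2, rem=5, quantum used, demote→Q1. Q0=[P5] Q1=[P1,P2,P3,P4] Q2=[]
t=8-9: P5@Q0 runs 1, rem=14, I/O yield, promote→Q0. Q0=[P5] Q1=[P1,P2,P3,P4] Q2=[]
t=9-10: P5@Q0 runs 1, rem=13, I/O yield, promote→Q0. Q0=[P5] Q1=[P1,P2,P3,P4] Q2=[]
t=10-11: P5@Q0 runs 1, rem=12, I/O yield, promote→Q0. Q0=[P5] Q1=[P1,P2,P3,P4] Q2=[]
t=11-12: P5@Q0 runs 1, rem=11, I/O yield, promote→Q0. Q0=[P5] Q1=[P1,P2,P3,P4] Q2=[]
t=12-13: P5@Q0 runs 1, rem=10, I/O yield, promote→Q0. Q0=[P5] Q1=[P1,P2,P3,P4] Q2=[]
t=13-14: P5@Q0 runs 1, rem=9, I/O yield, promote→Q0. Q0=[P5] Q1=[P1,P2,P3,P4] Q2=[]
t=14-15: P5@Q0 runs 1, rem=8, I/O yield, promote→Q0. Q0=[P5] Q1=[P1,P2,P3,P4] Q2=[]
t=15-16: P5@Q0 runs 1, rem=7, I/O yield, promote→Q0. Q0=[P5] Q1=[P1,P2,P3,P4] Q2=[]
t=16-17: P5@Q0 runs 1, rem=6, I/O yield, promote→Q0. Q0=[P5] Q1=[P1,P2,P3,P4] Q2=[]
t=17-18: P5@Q0 runs 1, rem=5, I/O yield, promote→Q0. Q0=[P5] Q1=[P1,P2,P3,P4] Q2=[]
t=18-19: P5@Q0 runs 1, rem=4, I/O yield, promote→Q0. Q0=[P5] Q1=[P1,P2,P3,P4] Q2=[]
t=19-20: P5@Q0 runs 1, rem=3, I/O yield, promote→Q0. Q0=[P5] Q1=[P1,P2,P3,P4] Q2=[]
t=20-21: P5@Q0 runs 1, rem=2, I/O yield, promote→Q0. Q0=[P5] Q1=[P1,P2,P3,P4] Q2=[]
t=21-22: P5@Q0 runs 1, rem=1, I/O yield, promote→Q0. Q0=[P5] Q1=[P1,P2,P3,P4] Q2=[]
t=22-23: P5@Q0 runs 1, rem=0, completes. Q0=[] Q1=[P1,P2,P3,P4] Q2=[]
t=23-27: P1@Q1 runs 4, rem=3, quantum used, demote→Q2. Q0=[] Q1=[P2,P3,P4] Q2=[P1]
t=27-30: P2@Q1 runs 3, rem=5, I/O yield, promote→Q0. Q0=[P2] Q1=[P3,P4] Q2=[P1]
t=30-32: P2@Q0 runs 2, rem=3, quantum used, demote→Q1. Q0=[] Q1=[P3,P4,P2] Q2=[P1]
t=32-36: P3@Q1 runs 4, rem=2, quantum used, demote→Q2. Q0=[] Q1=[P4,P2] Q2=[P1,P3]
t=36-40: P4@Q1 runs 4, rem=1, quantum used, demote→Q2. Q0=[] Q1=[P2] Q2=[P1,P3,P4]
t=40-43: P2@Q1 runs 3, rem=0, completes. Q0=[] Q1=[] Q2=[P1,P3,P4]
t=43-46: P1@Q2 runs 3, rem=0, completes. Q0=[] Q1=[] Q2=[P3,P4]
t=46-48: P3@Q2 runs 2, rem=0, completes. Q0=[] Q1=[] Q2=[P4]
t=48-49: P4@Q2 runs 1, rem=0, completes. Q0=[] Q1=[] Q2=[]

Answer: 2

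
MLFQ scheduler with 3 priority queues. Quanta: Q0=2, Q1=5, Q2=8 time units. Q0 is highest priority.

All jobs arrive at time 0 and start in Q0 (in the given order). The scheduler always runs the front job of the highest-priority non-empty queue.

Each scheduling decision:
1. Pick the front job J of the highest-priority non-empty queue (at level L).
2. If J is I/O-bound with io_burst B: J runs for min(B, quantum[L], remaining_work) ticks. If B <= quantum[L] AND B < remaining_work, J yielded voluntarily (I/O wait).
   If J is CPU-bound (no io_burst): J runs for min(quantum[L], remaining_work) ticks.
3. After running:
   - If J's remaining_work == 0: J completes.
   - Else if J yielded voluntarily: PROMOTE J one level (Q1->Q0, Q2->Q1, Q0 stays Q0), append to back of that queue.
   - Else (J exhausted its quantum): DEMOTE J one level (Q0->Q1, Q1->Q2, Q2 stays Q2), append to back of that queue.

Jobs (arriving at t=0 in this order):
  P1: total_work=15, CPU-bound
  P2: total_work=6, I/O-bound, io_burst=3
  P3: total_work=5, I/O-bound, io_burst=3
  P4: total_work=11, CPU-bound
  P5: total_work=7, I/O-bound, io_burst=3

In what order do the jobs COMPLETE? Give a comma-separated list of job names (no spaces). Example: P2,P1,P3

Answer: P2,P3,P5,P1,P4

Derivation:
t=0-2: P1@Q0 runs 2, rem=13, quantum used, demote→Q1. Q0=[P2,P3,P4,P5] Q1=[P1] Q2=[]
t=2-4: P2@Q0 runs 2, rem=4, quantum used, demote→Q1. Q0=[P3,P4,P5] Q1=[P1,P2] Q2=[]
t=4-6: P3@Q0 runs 2, rem=3, quantum used, demote→Q1. Q0=[P4,P5] Q1=[P1,P2,P3] Q2=[]
t=6-8: P4@Q0 runs 2, rem=9, quantum used, demote→Q1. Q0=[P5] Q1=[P1,P2,P3,P4] Q2=[]
t=8-10: P5@Q0 runs 2, rem=5, quantum used, demote→Q1. Q0=[] Q1=[P1,P2,P3,P4,P5] Q2=[]
t=10-15: P1@Q1 runs 5, rem=8, quantum used, demote→Q2. Q0=[] Q1=[P2,P3,P4,P5] Q2=[P1]
t=15-18: P2@Q1 runs 3, rem=1, I/O yield, promote→Q0. Q0=[P2] Q1=[P3,P4,P5] Q2=[P1]
t=18-19: P2@Q0 runs 1, rem=0, completes. Q0=[] Q1=[P3,P4,P5] Q2=[P1]
t=19-22: P3@Q1 runs 3, rem=0, completes. Q0=[] Q1=[P4,P5] Q2=[P1]
t=22-27: P4@Q1 runs 5, rem=4, quantum used, demote→Q2. Q0=[] Q1=[P5] Q2=[P1,P4]
t=27-30: P5@Q1 runs 3, rem=2, I/O yield, promote→Q0. Q0=[P5] Q1=[] Q2=[P1,P4]
t=30-32: P5@Q0 runs 2, rem=0, completes. Q0=[] Q1=[] Q2=[P1,P4]
t=32-40: P1@Q2 runs 8, rem=0, completes. Q0=[] Q1=[] Q2=[P4]
t=40-44: P4@Q2 runs 4, rem=0, completes. Q0=[] Q1=[] Q2=[]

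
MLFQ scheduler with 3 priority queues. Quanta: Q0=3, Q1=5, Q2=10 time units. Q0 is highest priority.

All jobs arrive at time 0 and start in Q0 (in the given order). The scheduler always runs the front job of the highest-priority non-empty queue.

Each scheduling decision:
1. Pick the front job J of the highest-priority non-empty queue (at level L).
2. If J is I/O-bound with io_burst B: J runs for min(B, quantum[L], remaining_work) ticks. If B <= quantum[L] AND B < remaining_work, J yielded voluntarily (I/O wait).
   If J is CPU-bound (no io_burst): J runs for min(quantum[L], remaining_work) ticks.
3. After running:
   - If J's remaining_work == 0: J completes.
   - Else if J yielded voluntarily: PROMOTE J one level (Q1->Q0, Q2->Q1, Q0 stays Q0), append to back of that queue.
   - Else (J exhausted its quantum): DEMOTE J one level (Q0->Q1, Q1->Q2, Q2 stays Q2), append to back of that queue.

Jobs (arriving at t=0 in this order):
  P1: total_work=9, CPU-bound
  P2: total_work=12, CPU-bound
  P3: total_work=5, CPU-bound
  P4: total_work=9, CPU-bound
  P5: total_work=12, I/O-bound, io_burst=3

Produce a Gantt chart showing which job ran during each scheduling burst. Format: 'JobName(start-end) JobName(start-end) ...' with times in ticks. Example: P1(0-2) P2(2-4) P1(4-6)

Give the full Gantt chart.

Answer: P1(0-3) P2(3-6) P3(6-9) P4(9-12) P5(12-15) P5(15-18) P5(18-21) P5(21-24) P1(24-29) P2(29-34) P3(34-36) P4(36-41) P1(41-42) P2(42-46) P4(46-47)

Derivation:
t=0-3: P1@Q0 runs 3, rem=6, quantum used, demote→Q1. Q0=[P2,P3,P4,P5] Q1=[P1] Q2=[]
t=3-6: P2@Q0 runs 3, rem=9, quantum used, demote→Q1. Q0=[P3,P4,P5] Q1=[P1,P2] Q2=[]
t=6-9: P3@Q0 runs 3, rem=2, quantum used, demote→Q1. Q0=[P4,P5] Q1=[P1,P2,P3] Q2=[]
t=9-12: P4@Q0 runs 3, rem=6, quantum used, demote→Q1. Q0=[P5] Q1=[P1,P2,P3,P4] Q2=[]
t=12-15: P5@Q0 runs 3, rem=9, I/O yield, promote→Q0. Q0=[P5] Q1=[P1,P2,P3,P4] Q2=[]
t=15-18: P5@Q0 runs 3, rem=6, I/O yield, promote→Q0. Q0=[P5] Q1=[P1,P2,P3,P4] Q2=[]
t=18-21: P5@Q0 runs 3, rem=3, I/O yield, promote→Q0. Q0=[P5] Q1=[P1,P2,P3,P4] Q2=[]
t=21-24: P5@Q0 runs 3, rem=0, completes. Q0=[] Q1=[P1,P2,P3,P4] Q2=[]
t=24-29: P1@Q1 runs 5, rem=1, quantum used, demote→Q2. Q0=[] Q1=[P2,P3,P4] Q2=[P1]
t=29-34: P2@Q1 runs 5, rem=4, quantum used, demote→Q2. Q0=[] Q1=[P3,P4] Q2=[P1,P2]
t=34-36: P3@Q1 runs 2, rem=0, completes. Q0=[] Q1=[P4] Q2=[P1,P2]
t=36-41: P4@Q1 runs 5, rem=1, quantum used, demote→Q2. Q0=[] Q1=[] Q2=[P1,P2,P4]
t=41-42: P1@Q2 runs 1, rem=0, completes. Q0=[] Q1=[] Q2=[P2,P4]
t=42-46: P2@Q2 runs 4, rem=0, completes. Q0=[] Q1=[] Q2=[P4]
t=46-47: P4@Q2 runs 1, rem=0, completes. Q0=[] Q1=[] Q2=[]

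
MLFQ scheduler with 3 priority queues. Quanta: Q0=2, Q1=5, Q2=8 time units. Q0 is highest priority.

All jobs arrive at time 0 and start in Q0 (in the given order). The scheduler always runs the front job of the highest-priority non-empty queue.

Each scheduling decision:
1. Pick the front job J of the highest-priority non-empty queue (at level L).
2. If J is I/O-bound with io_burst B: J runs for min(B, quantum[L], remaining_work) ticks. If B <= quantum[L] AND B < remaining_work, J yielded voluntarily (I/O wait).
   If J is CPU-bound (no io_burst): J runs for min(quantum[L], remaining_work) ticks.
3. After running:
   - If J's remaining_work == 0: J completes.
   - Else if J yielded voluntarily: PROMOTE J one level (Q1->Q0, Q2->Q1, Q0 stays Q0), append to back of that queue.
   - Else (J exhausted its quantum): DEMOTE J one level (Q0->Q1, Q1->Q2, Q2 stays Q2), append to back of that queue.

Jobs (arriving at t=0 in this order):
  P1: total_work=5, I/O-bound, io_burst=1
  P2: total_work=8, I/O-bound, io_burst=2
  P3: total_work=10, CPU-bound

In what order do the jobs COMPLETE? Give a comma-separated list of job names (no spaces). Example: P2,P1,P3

t=0-1: P1@Q0 runs 1, rem=4, I/O yield, promote→Q0. Q0=[P2,P3,P1] Q1=[] Q2=[]
t=1-3: P2@Q0 runs 2, rem=6, I/O yield, promote→Q0. Q0=[P3,P1,P2] Q1=[] Q2=[]
t=3-5: P3@Q0 runs 2, rem=8, quantum used, demote→Q1. Q0=[P1,P2] Q1=[P3] Q2=[]
t=5-6: P1@Q0 runs 1, rem=3, I/O yield, promote→Q0. Q0=[P2,P1] Q1=[P3] Q2=[]
t=6-8: P2@Q0 runs 2, rem=4, I/O yield, promote→Q0. Q0=[P1,P2] Q1=[P3] Q2=[]
t=8-9: P1@Q0 runs 1, rem=2, I/O yield, promote→Q0. Q0=[P2,P1] Q1=[P3] Q2=[]
t=9-11: P2@Q0 runs 2, rem=2, I/O yield, promote→Q0. Q0=[P1,P2] Q1=[P3] Q2=[]
t=11-12: P1@Q0 runs 1, rem=1, I/O yield, promote→Q0. Q0=[P2,P1] Q1=[P3] Q2=[]
t=12-14: P2@Q0 runs 2, rem=0, completes. Q0=[P1] Q1=[P3] Q2=[]
t=14-15: P1@Q0 runs 1, rem=0, completes. Q0=[] Q1=[P3] Q2=[]
t=15-20: P3@Q1 runs 5, rem=3, quantum used, demote→Q2. Q0=[] Q1=[] Q2=[P3]
t=20-23: P3@Q2 runs 3, rem=0, completes. Q0=[] Q1=[] Q2=[]

Answer: P2,P1,P3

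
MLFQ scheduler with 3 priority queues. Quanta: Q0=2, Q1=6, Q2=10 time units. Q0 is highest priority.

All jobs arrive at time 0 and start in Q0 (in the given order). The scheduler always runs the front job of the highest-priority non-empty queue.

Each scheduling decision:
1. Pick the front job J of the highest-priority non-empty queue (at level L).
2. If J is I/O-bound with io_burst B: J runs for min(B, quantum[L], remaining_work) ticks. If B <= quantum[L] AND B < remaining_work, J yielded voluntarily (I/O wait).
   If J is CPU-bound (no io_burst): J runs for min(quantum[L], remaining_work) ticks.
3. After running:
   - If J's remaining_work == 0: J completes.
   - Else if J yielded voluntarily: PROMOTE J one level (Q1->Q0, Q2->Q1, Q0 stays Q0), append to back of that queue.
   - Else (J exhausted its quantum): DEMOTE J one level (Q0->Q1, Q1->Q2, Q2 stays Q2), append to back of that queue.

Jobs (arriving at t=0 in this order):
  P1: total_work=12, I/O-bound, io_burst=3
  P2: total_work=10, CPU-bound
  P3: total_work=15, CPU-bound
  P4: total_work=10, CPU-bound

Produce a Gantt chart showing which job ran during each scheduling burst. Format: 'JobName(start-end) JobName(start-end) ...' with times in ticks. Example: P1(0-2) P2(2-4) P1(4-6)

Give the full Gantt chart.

t=0-2: P1@Q0 runs 2, rem=10, quantum used, demote→Q1. Q0=[P2,P3,P4] Q1=[P1] Q2=[]
t=2-4: P2@Q0 runs 2, rem=8, quantum used, demote→Q1. Q0=[P3,P4] Q1=[P1,P2] Q2=[]
t=4-6: P3@Q0 runs 2, rem=13, quantum used, demote→Q1. Q0=[P4] Q1=[P1,P2,P3] Q2=[]
t=6-8: P4@Q0 runs 2, rem=8, quantum used, demote→Q1. Q0=[] Q1=[P1,P2,P3,P4] Q2=[]
t=8-11: P1@Q1 runs 3, rem=7, I/O yield, promote→Q0. Q0=[P1] Q1=[P2,P3,P4] Q2=[]
t=11-13: P1@Q0 runs 2, rem=5, quantum used, demote→Q1. Q0=[] Q1=[P2,P3,P4,P1] Q2=[]
t=13-19: P2@Q1 runs 6, rem=2, quantum used, demote→Q2. Q0=[] Q1=[P3,P4,P1] Q2=[P2]
t=19-25: P3@Q1 runs 6, rem=7, quantum used, demote→Q2. Q0=[] Q1=[P4,P1] Q2=[P2,P3]
t=25-31: P4@Q1 runs 6, rem=2, quantum used, demote→Q2. Q0=[] Q1=[P1] Q2=[P2,P3,P4]
t=31-34: P1@Q1 runs 3, rem=2, I/O yield, promote→Q0. Q0=[P1] Q1=[] Q2=[P2,P3,P4]
t=34-36: P1@Q0 runs 2, rem=0, completes. Q0=[] Q1=[] Q2=[P2,P3,P4]
t=36-38: P2@Q2 runs 2, rem=0, completes. Q0=[] Q1=[] Q2=[P3,P4]
t=38-45: P3@Q2 runs 7, rem=0, completes. Q0=[] Q1=[] Q2=[P4]
t=45-47: P4@Q2 runs 2, rem=0, completes. Q0=[] Q1=[] Q2=[]

Answer: P1(0-2) P2(2-4) P3(4-6) P4(6-8) P1(8-11) P1(11-13) P2(13-19) P3(19-25) P4(25-31) P1(31-34) P1(34-36) P2(36-38) P3(38-45) P4(45-47)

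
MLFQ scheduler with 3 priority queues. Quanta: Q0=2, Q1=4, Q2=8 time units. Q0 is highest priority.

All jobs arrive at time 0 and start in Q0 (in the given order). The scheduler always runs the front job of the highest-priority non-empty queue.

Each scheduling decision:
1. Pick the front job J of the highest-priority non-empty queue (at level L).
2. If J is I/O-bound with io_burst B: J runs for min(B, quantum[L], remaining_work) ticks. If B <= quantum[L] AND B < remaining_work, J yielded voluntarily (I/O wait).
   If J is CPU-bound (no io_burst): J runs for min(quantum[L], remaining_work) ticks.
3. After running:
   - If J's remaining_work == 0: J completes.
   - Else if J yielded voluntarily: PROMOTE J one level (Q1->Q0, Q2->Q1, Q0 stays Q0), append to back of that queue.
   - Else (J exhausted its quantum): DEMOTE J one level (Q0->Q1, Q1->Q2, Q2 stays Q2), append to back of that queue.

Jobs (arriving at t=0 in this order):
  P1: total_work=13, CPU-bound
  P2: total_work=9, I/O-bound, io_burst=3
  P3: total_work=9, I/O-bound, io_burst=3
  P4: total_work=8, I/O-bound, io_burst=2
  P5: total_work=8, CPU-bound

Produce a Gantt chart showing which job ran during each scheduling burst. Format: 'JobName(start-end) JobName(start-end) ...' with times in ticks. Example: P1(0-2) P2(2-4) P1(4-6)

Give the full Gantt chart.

Answer: P1(0-2) P2(2-4) P3(4-6) P4(6-8) P5(8-10) P4(10-12) P4(12-14) P4(14-16) P1(16-20) P2(20-23) P2(23-25) P3(25-28) P3(28-30) P5(30-34) P2(34-36) P3(36-38) P1(38-45) P5(45-47)

Derivation:
t=0-2: P1@Q0 runs 2, rem=11, quantum used, demote→Q1. Q0=[P2,P3,P4,P5] Q1=[P1] Q2=[]
t=2-4: P2@Q0 runs 2, rem=7, quantum used, demote→Q1. Q0=[P3,P4,P5] Q1=[P1,P2] Q2=[]
t=4-6: P3@Q0 runs 2, rem=7, quantum used, demote→Q1. Q0=[P4,P5] Q1=[P1,P2,P3] Q2=[]
t=6-8: P4@Q0 runs 2, rem=6, I/O yield, promote→Q0. Q0=[P5,P4] Q1=[P1,P2,P3] Q2=[]
t=8-10: P5@Q0 runs 2, rem=6, quantum used, demote→Q1. Q0=[P4] Q1=[P1,P2,P3,P5] Q2=[]
t=10-12: P4@Q0 runs 2, rem=4, I/O yield, promote→Q0. Q0=[P4] Q1=[P1,P2,P3,P5] Q2=[]
t=12-14: P4@Q0 runs 2, rem=2, I/O yield, promote→Q0. Q0=[P4] Q1=[P1,P2,P3,P5] Q2=[]
t=14-16: P4@Q0 runs 2, rem=0, completes. Q0=[] Q1=[P1,P2,P3,P5] Q2=[]
t=16-20: P1@Q1 runs 4, rem=7, quantum used, demote→Q2. Q0=[] Q1=[P2,P3,P5] Q2=[P1]
t=20-23: P2@Q1 runs 3, rem=4, I/O yield, promote→Q0. Q0=[P2] Q1=[P3,P5] Q2=[P1]
t=23-25: P2@Q0 runs 2, rem=2, quantum used, demote→Q1. Q0=[] Q1=[P3,P5,P2] Q2=[P1]
t=25-28: P3@Q1 runs 3, rem=4, I/O yield, promote→Q0. Q0=[P3] Q1=[P5,P2] Q2=[P1]
t=28-30: P3@Q0 runs 2, rem=2, quantum used, demote→Q1. Q0=[] Q1=[P5,P2,P3] Q2=[P1]
t=30-34: P5@Q1 runs 4, rem=2, quantum used, demote→Q2. Q0=[] Q1=[P2,P3] Q2=[P1,P5]
t=34-36: P2@Q1 runs 2, rem=0, completes. Q0=[] Q1=[P3] Q2=[P1,P5]
t=36-38: P3@Q1 runs 2, rem=0, completes. Q0=[] Q1=[] Q2=[P1,P5]
t=38-45: P1@Q2 runs 7, rem=0, completes. Q0=[] Q1=[] Q2=[P5]
t=45-47: P5@Q2 runs 2, rem=0, completes. Q0=[] Q1=[] Q2=[]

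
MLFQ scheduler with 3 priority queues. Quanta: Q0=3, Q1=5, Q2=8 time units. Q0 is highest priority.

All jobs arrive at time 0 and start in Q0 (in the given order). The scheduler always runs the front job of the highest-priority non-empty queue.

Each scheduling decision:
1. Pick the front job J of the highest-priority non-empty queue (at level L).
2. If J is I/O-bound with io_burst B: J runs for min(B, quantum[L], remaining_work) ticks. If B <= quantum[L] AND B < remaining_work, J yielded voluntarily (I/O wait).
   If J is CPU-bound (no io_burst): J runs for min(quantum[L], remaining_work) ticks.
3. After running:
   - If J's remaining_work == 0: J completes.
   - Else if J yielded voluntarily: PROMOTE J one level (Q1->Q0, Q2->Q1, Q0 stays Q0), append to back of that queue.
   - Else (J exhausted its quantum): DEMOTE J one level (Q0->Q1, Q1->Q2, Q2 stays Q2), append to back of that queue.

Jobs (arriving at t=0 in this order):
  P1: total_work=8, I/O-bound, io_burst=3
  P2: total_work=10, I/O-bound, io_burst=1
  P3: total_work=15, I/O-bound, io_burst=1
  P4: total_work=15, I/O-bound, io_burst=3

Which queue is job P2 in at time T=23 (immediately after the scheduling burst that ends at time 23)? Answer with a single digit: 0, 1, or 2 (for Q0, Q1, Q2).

Answer: 0

Derivation:
t=0-3: P1@Q0 runs 3, rem=5, I/O yield, promote→Q0. Q0=[P2,P3,P4,P1] Q1=[] Q2=[]
t=3-4: P2@Q0 runs 1, rem=9, I/O yield, promote→Q0. Q0=[P3,P4,P1,P2] Q1=[] Q2=[]
t=4-5: P3@Q0 runs 1, rem=14, I/O yield, promote→Q0. Q0=[P4,P1,P2,P3] Q1=[] Q2=[]
t=5-8: P4@Q0 runs 3, rem=12, I/O yield, promote→Q0. Q0=[P1,P2,P3,P4] Q1=[] Q2=[]
t=8-11: P1@Q0 runs 3, rem=2, I/O yield, promote→Q0. Q0=[P2,P3,P4,P1] Q1=[] Q2=[]
t=11-12: P2@Q0 runs 1, rem=8, I/O yield, promote→Q0. Q0=[P3,P4,P1,P2] Q1=[] Q2=[]
t=12-13: P3@Q0 runs 1, rem=13, I/O yield, promote→Q0. Q0=[P4,P1,P2,P3] Q1=[] Q2=[]
t=13-16: P4@Q0 runs 3, rem=9, I/O yield, promote→Q0. Q0=[P1,P2,P3,P4] Q1=[] Q2=[]
t=16-18: P1@Q0 runs 2, rem=0, completes. Q0=[P2,P3,P4] Q1=[] Q2=[]
t=18-19: P2@Q0 runs 1, rem=7, I/O yield, promote→Q0. Q0=[P3,P4,P2] Q1=[] Q2=[]
t=19-20: P3@Q0 runs 1, rem=12, I/O yield, promote→Q0. Q0=[P4,P2,P3] Q1=[] Q2=[]
t=20-23: P4@Q0 runs 3, rem=6, I/O yield, promote→Q0. Q0=[P2,P3,P4] Q1=[] Q2=[]
t=23-24: P2@Q0 runs 1, rem=6, I/O yield, promote→Q0. Q0=[P3,P4,P2] Q1=[] Q2=[]
t=24-25: P3@Q0 runs 1, rem=11, I/O yield, promote→Q0. Q0=[P4,P2,P3] Q1=[] Q2=[]
t=25-28: P4@Q0 runs 3, rem=3, I/O yield, promote→Q0. Q0=[P2,P3,P4] Q1=[] Q2=[]
t=28-29: P2@Q0 runs 1, rem=5, I/O yield, promote→Q0. Q0=[P3,P4,P2] Q1=[] Q2=[]
t=29-30: P3@Q0 runs 1, rem=10, I/O yield, promote→Q0. Q0=[P4,P2,P3] Q1=[] Q2=[]
t=30-33: P4@Q0 runs 3, rem=0, completes. Q0=[P2,P3] Q1=[] Q2=[]
t=33-34: P2@Q0 runs 1, rem=4, I/O yield, promote→Q0. Q0=[P3,P2] Q1=[] Q2=[]
t=34-35: P3@Q0 runs 1, rem=9, I/O yield, promote→Q0. Q0=[P2,P3] Q1=[] Q2=[]
t=35-36: P2@Q0 runs 1, rem=3, I/O yield, promote→Q0. Q0=[P3,P2] Q1=[] Q2=[]
t=36-37: P3@Q0 runs 1, rem=8, I/O yield, promote→Q0. Q0=[P2,P3] Q1=[] Q2=[]
t=37-38: P2@Q0 runs 1, rem=2, I/O yield, promote→Q0. Q0=[P3,P2] Q1=[] Q2=[]
t=38-39: P3@Q0 runs 1, rem=7, I/O yield, promote→Q0. Q0=[P2,P3] Q1=[] Q2=[]
t=39-40: P2@Q0 runs 1, rem=1, I/O yield, promote→Q0. Q0=[P3,P2] Q1=[] Q2=[]
t=40-41: P3@Q0 runs 1, rem=6, I/O yield, promote→Q0. Q0=[P2,P3] Q1=[] Q2=[]
t=41-42: P2@Q0 runs 1, rem=0, completes. Q0=[P3] Q1=[] Q2=[]
t=42-43: P3@Q0 runs 1, rem=5, I/O yield, promote→Q0. Q0=[P3] Q1=[] Q2=[]
t=43-44: P3@Q0 runs 1, rem=4, I/O yield, promote→Q0. Q0=[P3] Q1=[] Q2=[]
t=44-45: P3@Q0 runs 1, rem=3, I/O yield, promote→Q0. Q0=[P3] Q1=[] Q2=[]
t=45-46: P3@Q0 runs 1, rem=2, I/O yield, promote→Q0. Q0=[P3] Q1=[] Q2=[]
t=46-47: P3@Q0 runs 1, rem=1, I/O yield, promote→Q0. Q0=[P3] Q1=[] Q2=[]
t=47-48: P3@Q0 runs 1, rem=0, completes. Q0=[] Q1=[] Q2=[]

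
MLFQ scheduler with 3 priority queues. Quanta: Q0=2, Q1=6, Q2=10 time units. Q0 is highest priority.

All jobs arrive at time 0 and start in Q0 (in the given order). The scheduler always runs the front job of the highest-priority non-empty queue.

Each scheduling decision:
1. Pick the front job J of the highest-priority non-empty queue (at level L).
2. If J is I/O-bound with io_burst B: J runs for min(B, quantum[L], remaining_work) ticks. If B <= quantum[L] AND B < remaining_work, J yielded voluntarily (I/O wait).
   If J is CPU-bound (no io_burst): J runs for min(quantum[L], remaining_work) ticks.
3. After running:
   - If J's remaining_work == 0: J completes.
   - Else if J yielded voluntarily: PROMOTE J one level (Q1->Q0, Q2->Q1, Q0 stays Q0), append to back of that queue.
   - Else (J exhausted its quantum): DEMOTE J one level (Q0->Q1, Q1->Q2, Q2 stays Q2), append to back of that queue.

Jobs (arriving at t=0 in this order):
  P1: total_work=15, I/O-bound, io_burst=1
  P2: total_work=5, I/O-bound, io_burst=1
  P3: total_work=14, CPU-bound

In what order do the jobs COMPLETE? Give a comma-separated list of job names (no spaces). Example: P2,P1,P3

t=0-1: P1@Q0 runs 1, rem=14, I/O yield, promote→Q0. Q0=[P2,P3,P1] Q1=[] Q2=[]
t=1-2: P2@Q0 runs 1, rem=4, I/O yield, promote→Q0. Q0=[P3,P1,P2] Q1=[] Q2=[]
t=2-4: P3@Q0 runs 2, rem=12, quantum used, demote→Q1. Q0=[P1,P2] Q1=[P3] Q2=[]
t=4-5: P1@Q0 runs 1, rem=13, I/O yield, promote→Q0. Q0=[P2,P1] Q1=[P3] Q2=[]
t=5-6: P2@Q0 runs 1, rem=3, I/O yield, promote→Q0. Q0=[P1,P2] Q1=[P3] Q2=[]
t=6-7: P1@Q0 runs 1, rem=12, I/O yield, promote→Q0. Q0=[P2,P1] Q1=[P3] Q2=[]
t=7-8: P2@Q0 runs 1, rem=2, I/O yield, promote→Q0. Q0=[P1,P2] Q1=[P3] Q2=[]
t=8-9: P1@Q0 runs 1, rem=11, I/O yield, promote→Q0. Q0=[P2,P1] Q1=[P3] Q2=[]
t=9-10: P2@Q0 runs 1, rem=1, I/O yield, promote→Q0. Q0=[P1,P2] Q1=[P3] Q2=[]
t=10-11: P1@Q0 runs 1, rem=10, I/O yield, promote→Q0. Q0=[P2,P1] Q1=[P3] Q2=[]
t=11-12: P2@Q0 runs 1, rem=0, completes. Q0=[P1] Q1=[P3] Q2=[]
t=12-13: P1@Q0 runs 1, rem=9, I/O yield, promote→Q0. Q0=[P1] Q1=[P3] Q2=[]
t=13-14: P1@Q0 runs 1, rem=8, I/O yield, promote→Q0. Q0=[P1] Q1=[P3] Q2=[]
t=14-15: P1@Q0 runs 1, rem=7, I/O yield, promote→Q0. Q0=[P1] Q1=[P3] Q2=[]
t=15-16: P1@Q0 runs 1, rem=6, I/O yield, promote→Q0. Q0=[P1] Q1=[P3] Q2=[]
t=16-17: P1@Q0 runs 1, rem=5, I/O yield, promote→Q0. Q0=[P1] Q1=[P3] Q2=[]
t=17-18: P1@Q0 runs 1, rem=4, I/O yield, promote→Q0. Q0=[P1] Q1=[P3] Q2=[]
t=18-19: P1@Q0 runs 1, rem=3, I/O yield, promote→Q0. Q0=[P1] Q1=[P3] Q2=[]
t=19-20: P1@Q0 runs 1, rem=2, I/O yield, promote→Q0. Q0=[P1] Q1=[P3] Q2=[]
t=20-21: P1@Q0 runs 1, rem=1, I/O yield, promote→Q0. Q0=[P1] Q1=[P3] Q2=[]
t=21-22: P1@Q0 runs 1, rem=0, completes. Q0=[] Q1=[P3] Q2=[]
t=22-28: P3@Q1 runs 6, rem=6, quantum used, demote→Q2. Q0=[] Q1=[] Q2=[P3]
t=28-34: P3@Q2 runs 6, rem=0, completes. Q0=[] Q1=[] Q2=[]

Answer: P2,P1,P3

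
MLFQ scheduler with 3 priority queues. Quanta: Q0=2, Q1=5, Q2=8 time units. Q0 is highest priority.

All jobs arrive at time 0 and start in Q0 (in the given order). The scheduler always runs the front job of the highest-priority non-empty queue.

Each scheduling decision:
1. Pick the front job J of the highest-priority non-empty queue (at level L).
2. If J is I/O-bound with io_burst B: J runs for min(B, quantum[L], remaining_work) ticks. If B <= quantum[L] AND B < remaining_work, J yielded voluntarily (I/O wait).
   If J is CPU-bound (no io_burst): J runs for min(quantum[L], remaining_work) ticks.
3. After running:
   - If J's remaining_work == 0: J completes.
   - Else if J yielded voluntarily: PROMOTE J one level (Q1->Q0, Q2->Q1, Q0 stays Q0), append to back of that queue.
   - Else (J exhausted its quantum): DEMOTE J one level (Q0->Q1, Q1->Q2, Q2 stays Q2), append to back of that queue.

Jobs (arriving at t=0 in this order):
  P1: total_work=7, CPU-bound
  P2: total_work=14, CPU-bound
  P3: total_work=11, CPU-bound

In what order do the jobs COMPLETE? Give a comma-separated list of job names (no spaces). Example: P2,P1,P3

Answer: P1,P2,P3

Derivation:
t=0-2: P1@Q0 runs 2, rem=5, quantum used, demote→Q1. Q0=[P2,P3] Q1=[P1] Q2=[]
t=2-4: P2@Q0 runs 2, rem=12, quantum used, demote→Q1. Q0=[P3] Q1=[P1,P2] Q2=[]
t=4-6: P3@Q0 runs 2, rem=9, quantum used, demote→Q1. Q0=[] Q1=[P1,P2,P3] Q2=[]
t=6-11: P1@Q1 runs 5, rem=0, completes. Q0=[] Q1=[P2,P3] Q2=[]
t=11-16: P2@Q1 runs 5, rem=7, quantum used, demote→Q2. Q0=[] Q1=[P3] Q2=[P2]
t=16-21: P3@Q1 runs 5, rem=4, quantum used, demote→Q2. Q0=[] Q1=[] Q2=[P2,P3]
t=21-28: P2@Q2 runs 7, rem=0, completes. Q0=[] Q1=[] Q2=[P3]
t=28-32: P3@Q2 runs 4, rem=0, completes. Q0=[] Q1=[] Q2=[]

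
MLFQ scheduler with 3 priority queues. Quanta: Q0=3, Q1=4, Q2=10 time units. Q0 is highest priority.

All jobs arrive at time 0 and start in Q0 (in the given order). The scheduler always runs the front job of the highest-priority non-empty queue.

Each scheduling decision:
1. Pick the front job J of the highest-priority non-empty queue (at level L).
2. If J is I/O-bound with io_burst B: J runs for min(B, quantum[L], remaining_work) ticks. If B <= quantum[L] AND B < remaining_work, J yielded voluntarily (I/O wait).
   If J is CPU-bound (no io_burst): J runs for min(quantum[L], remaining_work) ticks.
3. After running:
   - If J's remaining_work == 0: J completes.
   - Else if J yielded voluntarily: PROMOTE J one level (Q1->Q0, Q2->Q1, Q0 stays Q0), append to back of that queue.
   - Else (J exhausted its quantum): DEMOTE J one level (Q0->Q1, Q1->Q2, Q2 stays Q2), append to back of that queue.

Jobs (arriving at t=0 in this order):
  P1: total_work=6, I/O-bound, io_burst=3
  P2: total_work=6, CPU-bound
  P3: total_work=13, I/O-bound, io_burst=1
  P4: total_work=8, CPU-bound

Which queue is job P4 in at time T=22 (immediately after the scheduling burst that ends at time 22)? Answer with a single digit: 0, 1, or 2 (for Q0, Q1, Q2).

t=0-3: P1@Q0 runs 3, rem=3, I/O yield, promote→Q0. Q0=[P2,P3,P4,P1] Q1=[] Q2=[]
t=3-6: P2@Q0 runs 3, rem=3, quantum used, demote→Q1. Q0=[P3,P4,P1] Q1=[P2] Q2=[]
t=6-7: P3@Q0 runs 1, rem=12, I/O yield, promote→Q0. Q0=[P4,P1,P3] Q1=[P2] Q2=[]
t=7-10: P4@Q0 runs 3, rem=5, quantum used, demote→Q1. Q0=[P1,P3] Q1=[P2,P4] Q2=[]
t=10-13: P1@Q0 runs 3, rem=0, completes. Q0=[P3] Q1=[P2,P4] Q2=[]
t=13-14: P3@Q0 runs 1, rem=11, I/O yield, promote→Q0. Q0=[P3] Q1=[P2,P4] Q2=[]
t=14-15: P3@Q0 runs 1, rem=10, I/O yield, promote→Q0. Q0=[P3] Q1=[P2,P4] Q2=[]
t=15-16: P3@Q0 runs 1, rem=9, I/O yield, promote→Q0. Q0=[P3] Q1=[P2,P4] Q2=[]
t=16-17: P3@Q0 runs 1, rem=8, I/O yield, promote→Q0. Q0=[P3] Q1=[P2,P4] Q2=[]
t=17-18: P3@Q0 runs 1, rem=7, I/O yield, promote→Q0. Q0=[P3] Q1=[P2,P4] Q2=[]
t=18-19: P3@Q0 runs 1, rem=6, I/O yield, promote→Q0. Q0=[P3] Q1=[P2,P4] Q2=[]
t=19-20: P3@Q0 runs 1, rem=5, I/O yield, promote→Q0. Q0=[P3] Q1=[P2,P4] Q2=[]
t=20-21: P3@Q0 runs 1, rem=4, I/O yield, promote→Q0. Q0=[P3] Q1=[P2,P4] Q2=[]
t=21-22: P3@Q0 runs 1, rem=3, I/O yield, promote→Q0. Q0=[P3] Q1=[P2,P4] Q2=[]
t=22-23: P3@Q0 runs 1, rem=2, I/O yield, promote→Q0. Q0=[P3] Q1=[P2,P4] Q2=[]
t=23-24: P3@Q0 runs 1, rem=1, I/O yield, promote→Q0. Q0=[P3] Q1=[P2,P4] Q2=[]
t=24-25: P3@Q0 runs 1, rem=0, completes. Q0=[] Q1=[P2,P4] Q2=[]
t=25-28: P2@Q1 runs 3, rem=0, completes. Q0=[] Q1=[P4] Q2=[]
t=28-32: P4@Q1 runs 4, rem=1, quantum used, demote→Q2. Q0=[] Q1=[] Q2=[P4]
t=32-33: P4@Q2 runs 1, rem=0, completes. Q0=[] Q1=[] Q2=[]

Answer: 1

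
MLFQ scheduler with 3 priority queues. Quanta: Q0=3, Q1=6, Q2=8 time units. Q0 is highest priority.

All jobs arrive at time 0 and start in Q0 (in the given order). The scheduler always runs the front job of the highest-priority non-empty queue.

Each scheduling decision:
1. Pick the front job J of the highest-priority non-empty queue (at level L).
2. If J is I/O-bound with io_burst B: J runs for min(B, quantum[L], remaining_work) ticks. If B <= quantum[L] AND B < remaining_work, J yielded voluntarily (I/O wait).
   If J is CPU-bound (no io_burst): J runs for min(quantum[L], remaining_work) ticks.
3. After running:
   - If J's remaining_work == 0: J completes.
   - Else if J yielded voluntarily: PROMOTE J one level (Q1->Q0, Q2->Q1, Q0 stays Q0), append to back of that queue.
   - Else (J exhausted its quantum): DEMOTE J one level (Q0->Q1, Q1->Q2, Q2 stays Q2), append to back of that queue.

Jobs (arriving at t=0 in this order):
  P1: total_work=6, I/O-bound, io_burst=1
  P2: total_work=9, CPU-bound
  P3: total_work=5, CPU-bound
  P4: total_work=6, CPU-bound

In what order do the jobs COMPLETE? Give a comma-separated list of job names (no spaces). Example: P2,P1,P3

Answer: P1,P2,P3,P4

Derivation:
t=0-1: P1@Q0 runs 1, rem=5, I/O yield, promote→Q0. Q0=[P2,P3,P4,P1] Q1=[] Q2=[]
t=1-4: P2@Q0 runs 3, rem=6, quantum used, demote→Q1. Q0=[P3,P4,P1] Q1=[P2] Q2=[]
t=4-7: P3@Q0 runs 3, rem=2, quantum used, demote→Q1. Q0=[P4,P1] Q1=[P2,P3] Q2=[]
t=7-10: P4@Q0 runs 3, rem=3, quantum used, demote→Q1. Q0=[P1] Q1=[P2,P3,P4] Q2=[]
t=10-11: P1@Q0 runs 1, rem=4, I/O yield, promote→Q0. Q0=[P1] Q1=[P2,P3,P4] Q2=[]
t=11-12: P1@Q0 runs 1, rem=3, I/O yield, promote→Q0. Q0=[P1] Q1=[P2,P3,P4] Q2=[]
t=12-13: P1@Q0 runs 1, rem=2, I/O yield, promote→Q0. Q0=[P1] Q1=[P2,P3,P4] Q2=[]
t=13-14: P1@Q0 runs 1, rem=1, I/O yield, promote→Q0. Q0=[P1] Q1=[P2,P3,P4] Q2=[]
t=14-15: P1@Q0 runs 1, rem=0, completes. Q0=[] Q1=[P2,P3,P4] Q2=[]
t=15-21: P2@Q1 runs 6, rem=0, completes. Q0=[] Q1=[P3,P4] Q2=[]
t=21-23: P3@Q1 runs 2, rem=0, completes. Q0=[] Q1=[P4] Q2=[]
t=23-26: P4@Q1 runs 3, rem=0, completes. Q0=[] Q1=[] Q2=[]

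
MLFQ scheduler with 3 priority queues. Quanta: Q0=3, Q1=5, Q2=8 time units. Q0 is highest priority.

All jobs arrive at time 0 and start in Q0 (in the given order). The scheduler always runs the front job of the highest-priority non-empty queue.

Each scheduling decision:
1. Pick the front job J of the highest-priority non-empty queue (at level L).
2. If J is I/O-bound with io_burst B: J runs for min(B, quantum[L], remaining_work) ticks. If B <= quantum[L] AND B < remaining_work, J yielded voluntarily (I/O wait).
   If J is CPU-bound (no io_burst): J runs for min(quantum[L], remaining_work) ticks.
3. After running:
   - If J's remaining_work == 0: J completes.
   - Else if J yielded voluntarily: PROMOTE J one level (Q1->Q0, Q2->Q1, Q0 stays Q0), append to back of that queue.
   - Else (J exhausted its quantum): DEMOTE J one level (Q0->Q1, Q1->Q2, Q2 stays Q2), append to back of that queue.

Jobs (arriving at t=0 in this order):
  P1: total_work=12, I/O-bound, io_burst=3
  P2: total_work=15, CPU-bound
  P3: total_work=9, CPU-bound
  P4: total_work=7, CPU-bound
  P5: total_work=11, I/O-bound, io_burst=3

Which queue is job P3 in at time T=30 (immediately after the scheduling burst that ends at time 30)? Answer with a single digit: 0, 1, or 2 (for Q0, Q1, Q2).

t=0-3: P1@Q0 runs 3, rem=9, I/O yield, promote→Q0. Q0=[P2,P3,P4,P5,P1] Q1=[] Q2=[]
t=3-6: P2@Q0 runs 3, rem=12, quantum used, demote→Q1. Q0=[P3,P4,P5,P1] Q1=[P2] Q2=[]
t=6-9: P3@Q0 runs 3, rem=6, quantum used, demote→Q1. Q0=[P4,P5,P1] Q1=[P2,P3] Q2=[]
t=9-12: P4@Q0 runs 3, rem=4, quantum used, demote→Q1. Q0=[P5,P1] Q1=[P2,P3,P4] Q2=[]
t=12-15: P5@Q0 runs 3, rem=8, I/O yield, promote→Q0. Q0=[P1,P5] Q1=[P2,P3,P4] Q2=[]
t=15-18: P1@Q0 runs 3, rem=6, I/O yield, promote→Q0. Q0=[P5,P1] Q1=[P2,P3,P4] Q2=[]
t=18-21: P5@Q0 runs 3, rem=5, I/O yield, promote→Q0. Q0=[P1,P5] Q1=[P2,P3,P4] Q2=[]
t=21-24: P1@Q0 runs 3, rem=3, I/O yield, promote→Q0. Q0=[P5,P1] Q1=[P2,P3,P4] Q2=[]
t=24-27: P5@Q0 runs 3, rem=2, I/O yield, promote→Q0. Q0=[P1,P5] Q1=[P2,P3,P4] Q2=[]
t=27-30: P1@Q0 runs 3, rem=0, completes. Q0=[P5] Q1=[P2,P3,P4] Q2=[]
t=30-32: P5@Q0 runs 2, rem=0, completes. Q0=[] Q1=[P2,P3,P4] Q2=[]
t=32-37: P2@Q1 runs 5, rem=7, quantum used, demote→Q2. Q0=[] Q1=[P3,P4] Q2=[P2]
t=37-42: P3@Q1 runs 5, rem=1, quantum used, demote→Q2. Q0=[] Q1=[P4] Q2=[P2,P3]
t=42-46: P4@Q1 runs 4, rem=0, completes. Q0=[] Q1=[] Q2=[P2,P3]
t=46-53: P2@Q2 runs 7, rem=0, completes. Q0=[] Q1=[] Q2=[P3]
t=53-54: P3@Q2 runs 1, rem=0, completes. Q0=[] Q1=[] Q2=[]

Answer: 1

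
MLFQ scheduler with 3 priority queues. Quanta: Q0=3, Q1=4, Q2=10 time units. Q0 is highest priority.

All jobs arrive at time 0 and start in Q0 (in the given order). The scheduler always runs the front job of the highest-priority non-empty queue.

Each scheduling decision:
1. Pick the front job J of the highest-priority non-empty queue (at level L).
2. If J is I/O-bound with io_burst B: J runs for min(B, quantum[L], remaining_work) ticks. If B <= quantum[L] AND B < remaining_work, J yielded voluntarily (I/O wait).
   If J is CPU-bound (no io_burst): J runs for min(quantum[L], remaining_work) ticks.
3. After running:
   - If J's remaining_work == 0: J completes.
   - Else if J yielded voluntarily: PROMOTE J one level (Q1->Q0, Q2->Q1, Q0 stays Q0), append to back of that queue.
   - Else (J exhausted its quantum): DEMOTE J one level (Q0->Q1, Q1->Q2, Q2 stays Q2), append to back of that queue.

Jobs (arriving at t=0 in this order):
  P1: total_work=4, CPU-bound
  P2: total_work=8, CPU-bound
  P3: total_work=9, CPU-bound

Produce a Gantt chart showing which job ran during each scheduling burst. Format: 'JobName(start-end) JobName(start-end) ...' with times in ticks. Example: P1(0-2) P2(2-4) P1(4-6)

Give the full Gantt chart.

Answer: P1(0-3) P2(3-6) P3(6-9) P1(9-10) P2(10-14) P3(14-18) P2(18-19) P3(19-21)

Derivation:
t=0-3: P1@Q0 runs 3, rem=1, quantum used, demote→Q1. Q0=[P2,P3] Q1=[P1] Q2=[]
t=3-6: P2@Q0 runs 3, rem=5, quantum used, demote→Q1. Q0=[P3] Q1=[P1,P2] Q2=[]
t=6-9: P3@Q0 runs 3, rem=6, quantum used, demote→Q1. Q0=[] Q1=[P1,P2,P3] Q2=[]
t=9-10: P1@Q1 runs 1, rem=0, completes. Q0=[] Q1=[P2,P3] Q2=[]
t=10-14: P2@Q1 runs 4, rem=1, quantum used, demote→Q2. Q0=[] Q1=[P3] Q2=[P2]
t=14-18: P3@Q1 runs 4, rem=2, quantum used, demote→Q2. Q0=[] Q1=[] Q2=[P2,P3]
t=18-19: P2@Q2 runs 1, rem=0, completes. Q0=[] Q1=[] Q2=[P3]
t=19-21: P3@Q2 runs 2, rem=0, completes. Q0=[] Q1=[] Q2=[]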